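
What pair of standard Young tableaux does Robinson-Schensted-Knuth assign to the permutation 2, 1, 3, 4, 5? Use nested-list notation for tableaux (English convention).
Insert each entry of the permutation into P by Schensted row insertion, recording in Q the position of each new cell.

Insert 2: appended to row 1. P = [[2]].
Insert 1: 1 bumps 2 from row 1; 2 starts row 2. P = [[1], [2]].
Insert 3: appended to row 1. P = [[1, 3], [2]].
Insert 4: appended to row 1. P = [[1, 3, 4], [2]].
Insert 5: appended to row 1. P = [[1, 3, 4, 5], [2]].

So P = [[1, 3, 4, 5], [2]], Q = [[1, 3, 4, 5], [2]].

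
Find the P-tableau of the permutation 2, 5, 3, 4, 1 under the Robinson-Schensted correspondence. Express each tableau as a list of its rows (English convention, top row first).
P = [[1, 3, 4], [2], [5]]

Insert 2: appended to row 1. P = [[2]].
Insert 5: appended to row 1. P = [[2, 5]].
Insert 3: 3 bumps 5 from row 1; 5 starts row 2. P = [[2, 3], [5]].
Insert 4: appended to row 1. P = [[2, 3, 4], [5]].
Insert 1: 1 bumps 2 from row 1; 2 bumps 5 from row 2; 5 starts row 3. P = [[1, 3, 4], [2], [5]].

So P = [[1, 3, 4], [2], [5]].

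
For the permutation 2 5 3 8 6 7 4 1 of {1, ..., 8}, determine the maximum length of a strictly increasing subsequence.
4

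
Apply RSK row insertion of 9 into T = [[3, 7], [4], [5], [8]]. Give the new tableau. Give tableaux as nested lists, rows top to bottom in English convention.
9 is larger than every entry of row 1, so it is appended to row 1. The new tableau is [[3, 7, 9], [4], [5], [8]].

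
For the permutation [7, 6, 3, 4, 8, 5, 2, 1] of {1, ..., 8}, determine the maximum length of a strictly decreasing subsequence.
5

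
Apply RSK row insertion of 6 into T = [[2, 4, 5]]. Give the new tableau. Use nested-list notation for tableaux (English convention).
6 is larger than every entry of row 1, so it is appended to row 1. The new tableau is [[2, 4, 5, 6]].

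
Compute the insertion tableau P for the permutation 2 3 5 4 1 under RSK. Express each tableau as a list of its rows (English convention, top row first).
P = [[1, 3, 4], [2], [5]]

Insert 2: appended to row 1. P = [[2]].
Insert 3: appended to row 1. P = [[2, 3]].
Insert 5: appended to row 1. P = [[2, 3, 5]].
Insert 4: 4 bumps 5 from row 1; 5 starts row 2. P = [[2, 3, 4], [5]].
Insert 1: 1 bumps 2 from row 1; 2 bumps 5 from row 2; 5 starts row 3. P = [[1, 3, 4], [2], [5]].

So P = [[1, 3, 4], [2], [5]].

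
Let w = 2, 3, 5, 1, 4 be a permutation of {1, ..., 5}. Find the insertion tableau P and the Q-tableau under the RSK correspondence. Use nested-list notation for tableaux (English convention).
P = [[1, 3, 4], [2, 5]], Q = [[1, 2, 3], [4, 5]]

Insert each entry of the permutation into P by Schensted row insertion, recording in Q the position of each new cell.

Insert 2: appended to row 1. P = [[2]], Q = [[1]].
Insert 3: appended to row 1. P = [[2, 3]], Q = [[1, 2]].
Insert 5: appended to row 1. P = [[2, 3, 5]], Q = [[1, 2, 3]].
Insert 1: 1 bumps 2 from row 1; 2 starts row 2. P = [[1, 3, 5], [2]], Q = [[1, 2, 3], [4]].
Insert 4: 4 bumps 5 from row 1; 5 appends to row 2. P = [[1, 3, 4], [2, 5]], Q = [[1, 2, 3], [4, 5]].

So P = [[1, 3, 4], [2, 5]], Q = [[1, 2, 3], [4, 5]].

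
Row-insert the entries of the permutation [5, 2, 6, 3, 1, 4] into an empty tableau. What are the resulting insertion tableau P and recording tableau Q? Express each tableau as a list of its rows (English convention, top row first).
Insert each entry of the permutation into P by Schensted row insertion, recording in Q the position of each new cell.

Insert 5: appended to row 1. P = [[5]].
Insert 2: 2 bumps 5 from row 1; 5 starts row 2. P = [[2], [5]].
Insert 6: appended to row 1. P = [[2, 6], [5]].
Insert 3: 3 bumps 6 from row 1; 6 appends to row 2. P = [[2, 3], [5, 6]].
Insert 1: 1 bumps 2 from row 1; 2 bumps 5 from row 2; 5 starts row 3. P = [[1, 3], [2, 6], [5]].
Insert 4: appended to row 1. P = [[1, 3, 4], [2, 6], [5]].

So P = [[1, 3, 4], [2, 6], [5]], Q = [[1, 3, 6], [2, 4], [5]].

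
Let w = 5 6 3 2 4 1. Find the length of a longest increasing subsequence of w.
2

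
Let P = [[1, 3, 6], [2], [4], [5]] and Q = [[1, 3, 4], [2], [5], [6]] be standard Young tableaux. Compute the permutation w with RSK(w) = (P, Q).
Reverse RSK: for i = n, n-1, ..., 1, locate i in Q, remove the corresponding corner cell from P, and reverse-bump its entry up through P; the value ejected from row 1 is w(i).

So w = 5 2 4 6 3 1.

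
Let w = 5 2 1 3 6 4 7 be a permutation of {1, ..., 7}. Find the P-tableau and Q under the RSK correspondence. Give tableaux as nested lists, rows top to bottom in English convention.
P = [[1, 3, 4, 7], [2, 6], [5]], Q = [[1, 4, 5, 7], [2, 6], [3]]

Insert each entry of the permutation into P by Schensted row insertion, recording in Q the position of each new cell.

After inserting 5: P = [[5]].
After inserting 2: P = [[2], [5]].
After inserting 1: P = [[1], [2], [5]].
After inserting 3: P = [[1, 3], [2], [5]].
After inserting 6: P = [[1, 3, 6], [2], [5]].
After inserting 4: P = [[1, 3, 4], [2, 6], [5]].
After inserting 7: P = [[1, 3, 4, 7], [2, 6], [5]].

So P = [[1, 3, 4, 7], [2, 6], [5]], Q = [[1, 4, 5, 7], [2, 6], [3]].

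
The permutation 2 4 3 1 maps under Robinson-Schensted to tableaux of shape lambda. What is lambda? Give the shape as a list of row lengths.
RSK row insertion gives P = [[1, 3], [2], [4]], which has shape [2, 1, 1].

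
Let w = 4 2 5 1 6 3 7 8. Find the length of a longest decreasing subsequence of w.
3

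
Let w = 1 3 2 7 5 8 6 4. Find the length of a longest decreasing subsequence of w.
3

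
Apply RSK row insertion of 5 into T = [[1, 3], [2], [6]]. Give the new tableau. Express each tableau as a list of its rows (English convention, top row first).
[[1, 3, 5], [2], [6]]

5 is larger than every entry of row 1, so it is appended to row 1. The new tableau is [[1, 3, 5], [2], [6]].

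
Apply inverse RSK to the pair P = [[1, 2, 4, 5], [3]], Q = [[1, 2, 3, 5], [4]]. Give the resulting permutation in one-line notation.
1 3 4 2 5

Reverse the RSK construction: for i from n down to 1, find the cell of Q containing i, remove the entry at that cell from P, and reverse-bump it up through P; the value ejected from row 1 is w(i).

Step i=5: Q has 5 at row 1, column 4; remove that cell from P, ejecting 5. So w(5) = 5. P is now [[1, 2, 4], [3]].
Step i=4: Q has 4 at row 2, column 1; remove 3 from row 2 of P and reverse-bump: 3 enters row 1 and ejects 2. So w(4) = 2. P is now [[1, 3, 4]].
Step i=3: Q has 3 at row 1, column 3; remove that cell from P, ejecting 4. So w(3) = 4. P is now [[1, 3]].
Step i=2: Q has 2 at row 1, column 2; remove that cell from P, ejecting 3. So w(2) = 3. P is now [[1]].
Step i=1: Q has 1 at row 1, column 1; remove that cell from P, ejecting 1. So w(1) = 1. P is now [].

So w = 1 3 4 2 5.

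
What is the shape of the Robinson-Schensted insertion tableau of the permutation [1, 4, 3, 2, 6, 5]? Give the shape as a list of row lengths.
Row-insert each entry into an empty tableau.

After inserting 1: P = [[1]].
After inserting 4: P = [[1, 4]].
After inserting 3: P = [[1, 3], [4]].
After inserting 2: P = [[1, 2], [3], [4]].
After inserting 6: P = [[1, 2, 6], [3], [4]].
After inserting 5: P = [[1, 2, 5], [3, 6], [4]].

The final insertion tableau P = [[1, 2, 5], [3, 6], [4]] has shape [3, 2, 1].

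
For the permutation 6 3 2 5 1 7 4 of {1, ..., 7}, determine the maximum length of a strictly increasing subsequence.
3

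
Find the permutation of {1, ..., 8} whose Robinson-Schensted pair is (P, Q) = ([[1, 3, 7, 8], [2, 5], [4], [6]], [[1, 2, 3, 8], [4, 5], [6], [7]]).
4 6 7 2 5 3 1 8

Reverse the RSK construction: for i from n down to 1, find the cell of Q containing i, remove the entry at that cell from P, and reverse-bump it up through P; the value ejected from row 1 is w(i).

Step i=8: Q has 8 at row 1, column 4; remove that cell from P, ejecting 8. So w(8) = 8. P is now [[1, 3, 7], [2, 5], [4], [6]].
Step i=7: Q has 7 at row 4, column 1; remove 6 from row 4 of P and reverse-bump: 6 enters row 3 and ejects 4; 4 enters row 2 and ejects 2; 2 enters row 1 and ejects 1. So w(7) = 1. P is now [[2, 3, 7], [4, 5], [6]].
Step i=6: Q has 6 at row 3, column 1; remove 6 from row 3 of P and reverse-bump: 6 enters row 2 and ejects 5; 5 enters row 1 and ejects 3. So w(6) = 3. P is now [[2, 5, 7], [4, 6]].
Step i=5: Q has 5 at row 2, column 2; remove 6 from row 2 of P and reverse-bump: 6 enters row 1 and ejects 5. So w(5) = 5. P is now [[2, 6, 7], [4]].
Step i=4: Q has 4 at row 2, column 1; remove 4 from row 2 of P and reverse-bump: 4 enters row 1 and ejects 2. So w(4) = 2. P is now [[4, 6, 7]].
Step i=3: Q has 3 at row 1, column 3; remove that cell from P, ejecting 7. So w(3) = 7. P is now [[4, 6]].
Step i=2: Q has 2 at row 1, column 2; remove that cell from P, ejecting 6. So w(2) = 6. P is now [[4]].
Step i=1: Q has 1 at row 1, column 1; remove that cell from P, ejecting 4. So w(1) = 4. P is now [].

So w = 4 6 7 2 5 3 1 8.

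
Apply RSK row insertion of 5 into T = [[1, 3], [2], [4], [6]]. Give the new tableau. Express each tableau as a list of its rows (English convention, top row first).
[[1, 3, 5], [2], [4], [6]]

5 is larger than every entry of row 1, so it is appended to row 1. The new tableau is [[1, 3, 5], [2], [4], [6]].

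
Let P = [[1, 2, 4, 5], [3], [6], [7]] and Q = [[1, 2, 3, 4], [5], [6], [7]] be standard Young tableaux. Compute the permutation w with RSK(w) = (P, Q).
Reverse the RSK construction: for i from n down to 1, find the cell of Q containing i, remove the entry at that cell from P, and reverse-bump it up through P; the value ejected from row 1 is w(i).

Step i=7: Q has 7 at row 4, column 1; remove 7 from row 4 of P and reverse-bump: 7 enters row 3 and ejects 6; 6 enters row 2 and ejects 3; 3 enters row 1 and ejects 2. So w(7) = 2. P is now [[1, 3, 4, 5], [6], [7]].
Step i=6: Q has 6 at row 3, column 1; remove 7 from row 3 of P and reverse-bump: 7 enters row 2 and ejects 6; 6 enters row 1 and ejects 5. So w(6) = 5. P is now [[1, 3, 4, 6], [7]].
Step i=5: Q has 5 at row 2, column 1; remove 7 from row 2 of P and reverse-bump: 7 enters row 1 and ejects 6. So w(5) = 6. P is now [[1, 3, 4, 7]].
Step i=4: Q has 4 at row 1, column 4; remove that cell from P, ejecting 7. So w(4) = 7. P is now [[1, 3, 4]].
Step i=3: Q has 3 at row 1, column 3; remove that cell from P, ejecting 4. So w(3) = 4. P is now [[1, 3]].
Step i=2: Q has 2 at row 1, column 2; remove that cell from P, ejecting 3. So w(2) = 3. P is now [[1]].
Step i=1: Q has 1 at row 1, column 1; remove that cell from P, ejecting 1. So w(1) = 1. P is now [].

So w = 1 3 4 7 6 5 2.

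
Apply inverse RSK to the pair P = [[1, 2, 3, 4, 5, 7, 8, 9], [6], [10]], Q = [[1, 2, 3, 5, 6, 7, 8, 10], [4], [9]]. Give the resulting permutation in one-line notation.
1 2 10 3 4 6 7 8 5 9

Reverse RSK: for i = n, n-1, ..., 1, locate i in Q, remove the corresponding corner cell from P, and reverse-bump its entry up through P; the value ejected from row 1 is w(i).

So w = 1 2 10 3 4 6 7 8 5 9.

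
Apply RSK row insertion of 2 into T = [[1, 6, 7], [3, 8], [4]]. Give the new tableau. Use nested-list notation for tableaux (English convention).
In row 1, 2 replaces 6 (the leftmost entry greater than 2); 6 is bumped to row 2. In row 2, 6 replaces 8 (the leftmost entry greater than 6); 8 is bumped to row 3. 8 is appended to row 3. The new tableau is [[1, 2, 7], [3, 6], [4, 8]].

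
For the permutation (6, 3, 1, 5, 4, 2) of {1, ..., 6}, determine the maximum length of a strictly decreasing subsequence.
4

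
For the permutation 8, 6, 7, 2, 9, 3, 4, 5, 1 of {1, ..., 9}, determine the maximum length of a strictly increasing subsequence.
4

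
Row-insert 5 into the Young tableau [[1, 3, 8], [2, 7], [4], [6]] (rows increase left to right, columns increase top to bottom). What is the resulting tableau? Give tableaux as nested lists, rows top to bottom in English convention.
In row 1, 5 replaces 8 (the leftmost entry greater than 5); 8 is bumped to row 2. 8 is appended to row 2. The new tableau is [[1, 3, 5], [2, 7, 8], [4], [6]].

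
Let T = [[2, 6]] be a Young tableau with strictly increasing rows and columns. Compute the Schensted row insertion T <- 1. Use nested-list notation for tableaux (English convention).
[[1, 6], [2]]

In row 1, 1 replaces 2 (the leftmost entry greater than 1); 2 is bumped to row 2. 2 starts a new row 2. The new tableau is [[1, 6], [2]].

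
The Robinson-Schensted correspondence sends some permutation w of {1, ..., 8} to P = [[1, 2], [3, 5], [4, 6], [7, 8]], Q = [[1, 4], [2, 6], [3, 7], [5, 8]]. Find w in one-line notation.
Reverse the RSK construction: for i from n down to 1, find the cell of Q containing i, remove the entry at that cell from P, and reverse-bump it up through P; the value ejected from row 1 is w(i).

Step i=8: Q has 8 at row 4, column 2; remove 8 from row 4 of P and reverse-bump: 8 enters row 3 and ejects 6; 6 enters row 2 and ejects 5; 5 enters row 1 and ejects 2. So w(8) = 2. P is now [[1, 5], [3, 6], [4, 8], [7]].
Step i=7: Q has 7 at row 3, column 2; remove 8 from row 3 of P and reverse-bump: 8 enters row 2 and ejects 6; 6 enters row 1 and ejects 5. So w(7) = 5. P is now [[1, 6], [3, 8], [4], [7]].
Step i=6: Q has 6 at row 2, column 2; remove 8 from row 2 of P and reverse-bump: 8 enters row 1 and ejects 6. So w(6) = 6. P is now [[1, 8], [3], [4], [7]].
Step i=5: Q has 5 at row 4, column 1; remove 7 from row 4 of P and reverse-bump: 7 enters row 3 and ejects 4; 4 enters row 2 and ejects 3; 3 enters row 1 and ejects 1. So w(5) = 1. P is now [[3, 8], [4], [7]].
Step i=4: Q has 4 at row 1, column 2; remove that cell from P, ejecting 8. So w(4) = 8. P is now [[3], [4], [7]].
Step i=3: Q has 3 at row 3, column 1; remove 7 from row 3 of P and reverse-bump: 7 enters row 2 and ejects 4; 4 enters row 1 and ejects 3. So w(3) = 3. P is now [[4], [7]].
Step i=2: Q has 2 at row 2, column 1; remove 7 from row 2 of P and reverse-bump: 7 enters row 1 and ejects 4. So w(2) = 4. P is now [[7]].
Step i=1: Q has 1 at row 1, column 1; remove that cell from P, ejecting 7. So w(1) = 7. P is now [].

So w = 7 4 3 8 1 6 5 2.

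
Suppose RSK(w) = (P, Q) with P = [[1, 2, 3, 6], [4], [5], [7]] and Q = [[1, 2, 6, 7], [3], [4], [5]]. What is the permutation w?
Reverse the RSK construction: for i from n down to 1, find the cell of Q containing i, remove the entry at that cell from P, and reverse-bump it up through P; the value ejected from row 1 is w(i).

Step i=7: Q has 7 at row 1, column 4; remove that cell from P, ejecting 6. So w(7) = 6. P is now [[1, 2, 3], [4], [5], [7]].
Step i=6: Q has 6 at row 1, column 3; remove that cell from P, ejecting 3. So w(6) = 3. P is now [[1, 2], [4], [5], [7]].
Step i=5: Q has 5 at row 4, column 1; remove 7 from row 4 of P and reverse-bump: 7 enters row 3 and ejects 5; 5 enters row 2 and ejects 4; 4 enters row 1 and ejects 2. So w(5) = 2. P is now [[1, 4], [5], [7]].
Step i=4: Q has 4 at row 3, column 1; remove 7 from row 3 of P and reverse-bump: 7 enters row 2 and ejects 5; 5 enters row 1 and ejects 4. So w(4) = 4. P is now [[1, 5], [7]].
Step i=3: Q has 3 at row 2, column 1; remove 7 from row 2 of P and reverse-bump: 7 enters row 1 and ejects 5. So w(3) = 5. P is now [[1, 7]].
Step i=2: Q has 2 at row 1, column 2; remove that cell from P, ejecting 7. So w(2) = 7. P is now [[1]].
Step i=1: Q has 1 at row 1, column 1; remove that cell from P, ejecting 1. So w(1) = 1. P is now [].

So w = 1 7 5 4 2 3 6.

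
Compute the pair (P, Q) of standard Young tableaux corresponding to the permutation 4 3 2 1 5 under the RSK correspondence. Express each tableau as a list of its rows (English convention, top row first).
Insert each entry of the permutation into P by Schensted row insertion, recording in Q the position of each new cell.

Insert 4: appended to row 1. P = [[4]], Q = [[1]].
Insert 3: 3 bumps 4 from row 1; 4 starts row 2. P = [[3], [4]], Q = [[1], [2]].
Insert 2: 2 bumps 3 from row 1; 3 bumps 4 from row 2; 4 starts row 3. P = [[2], [3], [4]], Q = [[1], [2], [3]].
Insert 1: 1 bumps 2 from row 1; 2 bumps 3 from row 2; 3 bumps 4 from row 3; 4 starts row 4. P = [[1], [2], [3], [4]], Q = [[1], [2], [3], [4]].
Insert 5: appended to row 1. P = [[1, 5], [2], [3], [4]], Q = [[1, 5], [2], [3], [4]].

So P = [[1, 5], [2], [3], [4]], Q = [[1, 5], [2], [3], [4]].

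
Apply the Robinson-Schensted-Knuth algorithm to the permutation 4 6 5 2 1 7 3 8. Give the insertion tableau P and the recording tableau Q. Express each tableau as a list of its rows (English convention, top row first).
Insert each entry of the permutation into P by Schensted row insertion, recording in Q the position of each new cell.

Insert 4: appended to row 1. P = [[4]].
Insert 6: appended to row 1. P = [[4, 6]].
Insert 5: 5 bumps 6 from row 1; 6 starts row 2. P = [[4, 5], [6]].
Insert 2: 2 bumps 4 from row 1; 4 bumps 6 from row 2; 6 starts row 3. P = [[2, 5], [4], [6]].
Insert 1: 1 bumps 2 from row 1; 2 bumps 4 from row 2; 4 bumps 6 from row 3; 6 starts row 4. P = [[1, 5], [2], [4], [6]].
Insert 7: appended to row 1. P = [[1, 5, 7], [2], [4], [6]].
Insert 3: 3 bumps 5 from row 1; 5 appends to row 2. P = [[1, 3, 7], [2, 5], [4], [6]].
Insert 8: appended to row 1. P = [[1, 3, 7, 8], [2, 5], [4], [6]].

So P = [[1, 3, 7, 8], [2, 5], [4], [6]], Q = [[1, 2, 6, 8], [3, 7], [4], [5]].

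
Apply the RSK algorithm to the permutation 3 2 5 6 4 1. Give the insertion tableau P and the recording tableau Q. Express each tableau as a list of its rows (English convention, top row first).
Insert each entry of the permutation into P by Schensted row insertion, recording in Q the position of each new cell.

Insert 3: appended to row 1. P = [[3]].
Insert 2: 2 bumps 3 from row 1; 3 starts row 2. P = [[2], [3]].
Insert 5: appended to row 1. P = [[2, 5], [3]].
Insert 6: appended to row 1. P = [[2, 5, 6], [3]].
Insert 4: 4 bumps 5 from row 1; 5 appends to row 2. P = [[2, 4, 6], [3, 5]].
Insert 1: 1 bumps 2 from row 1; 2 bumps 3 from row 2; 3 starts row 3. P = [[1, 4, 6], [2, 5], [3]].

So P = [[1, 4, 6], [2, 5], [3]], Q = [[1, 3, 4], [2, 5], [6]].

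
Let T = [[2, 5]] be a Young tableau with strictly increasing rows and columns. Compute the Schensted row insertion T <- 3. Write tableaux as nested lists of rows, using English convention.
[[2, 3], [5]]

In row 1, 3 replaces 5 (the leftmost entry greater than 3); 5 is bumped to row 2. 5 starts a new row 2. The new tableau is [[2, 3], [5]].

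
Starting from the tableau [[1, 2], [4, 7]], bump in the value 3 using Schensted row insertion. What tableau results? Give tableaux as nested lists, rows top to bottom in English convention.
[[1, 2, 3], [4, 7]]

3 is larger than every entry of row 1, so it is appended to row 1. The new tableau is [[1, 2, 3], [4, 7]].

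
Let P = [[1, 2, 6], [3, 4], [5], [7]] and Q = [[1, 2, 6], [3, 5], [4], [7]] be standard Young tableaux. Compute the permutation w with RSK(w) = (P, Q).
Reverse the RSK construction: for i from n down to 1, find the cell of Q containing i, remove the entry at that cell from P, and reverse-bump it up through P; the value ejected from row 1 is w(i).

Step i=7: Q has 7 at row 4, column 1; remove 7 from row 4 of P and reverse-bump: 7 enters row 3 and ejects 5; 5 enters row 2 and ejects 4; 4 enters row 1 and ejects 2. So w(7) = 2. P is now [[1, 4, 6], [3, 5], [7]].
Step i=6: Q has 6 at row 1, column 3; remove that cell from P, ejecting 6. So w(6) = 6. P is now [[1, 4], [3, 5], [7]].
Step i=5: Q has 5 at row 2, column 2; remove 5 from row 2 of P and reverse-bump: 5 enters row 1 and ejects 4. So w(5) = 4. P is now [[1, 5], [3], [7]].
Step i=4: Q has 4 at row 3, column 1; remove 7 from row 3 of P and reverse-bump: 7 enters row 2 and ejects 3; 3 enters row 1 and ejects 1. So w(4) = 1. P is now [[3, 5], [7]].
Step i=3: Q has 3 at row 2, column 1; remove 7 from row 2 of P and reverse-bump: 7 enters row 1 and ejects 5. So w(3) = 5. P is now [[3, 7]].
Step i=2: Q has 2 at row 1, column 2; remove that cell from P, ejecting 7. So w(2) = 7. P is now [[3]].
Step i=1: Q has 1 at row 1, column 1; remove that cell from P, ejecting 3. So w(1) = 3. P is now [].

So w = 3 7 5 1 4 6 2.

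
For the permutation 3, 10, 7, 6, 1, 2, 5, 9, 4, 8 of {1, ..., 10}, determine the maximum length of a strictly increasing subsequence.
4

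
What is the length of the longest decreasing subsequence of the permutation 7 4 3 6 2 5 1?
5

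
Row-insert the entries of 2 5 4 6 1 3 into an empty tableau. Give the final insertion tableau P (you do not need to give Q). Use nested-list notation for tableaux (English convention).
After inserting 2: P = [[2]].
After inserting 5: P = [[2, 5]].
After inserting 4: P = [[2, 4], [5]].
After inserting 6: P = [[2, 4, 6], [5]].
After inserting 1: P = [[1, 4, 6], [2], [5]].
After inserting 3: P = [[1, 3, 6], [2, 4], [5]].

So P = [[1, 3, 6], [2, 4], [5]].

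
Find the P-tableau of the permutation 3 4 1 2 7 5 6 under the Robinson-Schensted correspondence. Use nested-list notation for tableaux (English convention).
P = [[1, 2, 5, 6], [3, 4, 7]]

Insert 3: appended to row 1. P = [[3]].
Insert 4: appended to row 1. P = [[3, 4]].
Insert 1: 1 bumps 3 from row 1; 3 starts row 2. P = [[1, 4], [3]].
Insert 2: 2 bumps 4 from row 1; 4 appends to row 2. P = [[1, 2], [3, 4]].
Insert 7: appended to row 1. P = [[1, 2, 7], [3, 4]].
Insert 5: 5 bumps 7 from row 1; 7 appends to row 2. P = [[1, 2, 5], [3, 4, 7]].
Insert 6: appended to row 1. P = [[1, 2, 5, 6], [3, 4, 7]].

So P = [[1, 2, 5, 6], [3, 4, 7]].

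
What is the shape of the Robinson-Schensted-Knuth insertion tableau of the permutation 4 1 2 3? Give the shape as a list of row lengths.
[3, 1]

Row-insert each entry into an empty tableau.

After inserting 4: P = [[4]].
After inserting 1: P = [[1], [4]].
After inserting 2: P = [[1, 2], [4]].
After inserting 3: P = [[1, 2, 3], [4]].

The final insertion tableau P = [[1, 2, 3], [4]] has shape [3, 1].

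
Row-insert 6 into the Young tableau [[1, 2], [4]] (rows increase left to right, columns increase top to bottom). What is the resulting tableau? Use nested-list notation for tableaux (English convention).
6 is larger than every entry of row 1, so it is appended to row 1. The new tableau is [[1, 2, 6], [4]].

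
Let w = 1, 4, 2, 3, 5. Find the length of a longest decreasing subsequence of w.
2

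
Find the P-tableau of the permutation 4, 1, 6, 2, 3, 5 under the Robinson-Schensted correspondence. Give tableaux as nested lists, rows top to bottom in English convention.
P = [[1, 2, 3, 5], [4, 6]]

Insert 4: appended to row 1. P = [[4]].
Insert 1: 1 bumps 4 from row 1; 4 starts row 2. P = [[1], [4]].
Insert 6: appended to row 1. P = [[1, 6], [4]].
Insert 2: 2 bumps 6 from row 1; 6 appends to row 2. P = [[1, 2], [4, 6]].
Insert 3: appended to row 1. P = [[1, 2, 3], [4, 6]].
Insert 5: appended to row 1. P = [[1, 2, 3, 5], [4, 6]].

So P = [[1, 2, 3, 5], [4, 6]].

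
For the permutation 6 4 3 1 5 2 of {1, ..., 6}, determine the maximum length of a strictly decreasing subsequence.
4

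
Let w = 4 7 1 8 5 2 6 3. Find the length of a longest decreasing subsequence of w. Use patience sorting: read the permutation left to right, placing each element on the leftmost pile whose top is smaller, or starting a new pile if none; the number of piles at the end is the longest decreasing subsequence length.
4: new pile. tops = [4]
7: onto pile 1 (replacing 4). tops = [7]
1: new pile. tops = [7, 1]
8: onto pile 1 (replacing 7). tops = [8, 1]
5: onto pile 2 (replacing 1). tops = [8, 5]
2: new pile. tops = [8, 5, 2]
6: onto pile 2 (replacing 5). tops = [8, 6, 2]
3: onto pile 3 (replacing 2). tops = [8, 6, 3]

3 piles, so the longest decreasing subsequence has length 3.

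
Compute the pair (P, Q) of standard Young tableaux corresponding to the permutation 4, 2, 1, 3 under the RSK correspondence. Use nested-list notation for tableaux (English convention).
P = [[1, 3], [2], [4]], Q = [[1, 4], [2], [3]]

Insert each entry of the permutation into P by Schensted row insertion, recording in Q the position of each new cell.

Insert 4: appended to row 1. P = [[4]], Q = [[1]].
Insert 2: 2 bumps 4 from row 1; 4 starts row 2. P = [[2], [4]], Q = [[1], [2]].
Insert 1: 1 bumps 2 from row 1; 2 bumps 4 from row 2; 4 starts row 3. P = [[1], [2], [4]], Q = [[1], [2], [3]].
Insert 3: appended to row 1. P = [[1, 3], [2], [4]], Q = [[1, 4], [2], [3]].

So P = [[1, 3], [2], [4]], Q = [[1, 4], [2], [3]].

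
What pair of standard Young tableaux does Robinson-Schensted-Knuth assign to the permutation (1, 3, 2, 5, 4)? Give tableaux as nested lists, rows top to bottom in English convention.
P = [[1, 2, 4], [3, 5]], Q = [[1, 2, 4], [3, 5]]

Insert each entry of the permutation into P by Schensted row insertion, recording in Q the position of each new cell.

After inserting 1: P = [[1]].
After inserting 3: P = [[1, 3]].
After inserting 2: P = [[1, 2], [3]].
After inserting 5: P = [[1, 2, 5], [3]].
After inserting 4: P = [[1, 2, 4], [3, 5]].

So P = [[1, 2, 4], [3, 5]], Q = [[1, 2, 4], [3, 5]].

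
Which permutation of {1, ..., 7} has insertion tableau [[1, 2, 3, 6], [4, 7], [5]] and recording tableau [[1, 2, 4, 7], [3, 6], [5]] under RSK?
Reverse the RSK construction: for i from n down to 1, find the cell of Q containing i, remove the entry at that cell from P, and reverse-bump it up through P; the value ejected from row 1 is w(i).

Step i=7: Q has 7 at row 1, column 4; remove that cell from P, ejecting 6. So w(7) = 6. P is now [[1, 2, 3], [4, 7], [5]].
Step i=6: Q has 6 at row 2, column 2; remove 7 from row 2 of P and reverse-bump: 7 enters row 1 and ejects 3. So w(6) = 3. P is now [[1, 2, 7], [4], [5]].
Step i=5: Q has 5 at row 3, column 1; remove 5 from row 3 of P and reverse-bump: 5 enters row 2 and ejects 4; 4 enters row 1 and ejects 2. So w(5) = 2. P is now [[1, 4, 7], [5]].
Step i=4: Q has 4 at row 1, column 3; remove that cell from P, ejecting 7. So w(4) = 7. P is now [[1, 4], [5]].
Step i=3: Q has 3 at row 2, column 1; remove 5 from row 2 of P and reverse-bump: 5 enters row 1 and ejects 4. So w(3) = 4. P is now [[1, 5]].
Step i=2: Q has 2 at row 1, column 2; remove that cell from P, ejecting 5. So w(2) = 5. P is now [[1]].
Step i=1: Q has 1 at row 1, column 1; remove that cell from P, ejecting 1. So w(1) = 1. P is now [].

So w = 1 5 4 7 2 3 6.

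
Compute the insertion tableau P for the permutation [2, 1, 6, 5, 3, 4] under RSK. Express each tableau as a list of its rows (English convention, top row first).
After inserting 2: P = [[2]].
After inserting 1: P = [[1], [2]].
After inserting 6: P = [[1, 6], [2]].
After inserting 5: P = [[1, 5], [2, 6]].
After inserting 3: P = [[1, 3], [2, 5], [6]].
After inserting 4: P = [[1, 3, 4], [2, 5], [6]].

So P = [[1, 3, 4], [2, 5], [6]].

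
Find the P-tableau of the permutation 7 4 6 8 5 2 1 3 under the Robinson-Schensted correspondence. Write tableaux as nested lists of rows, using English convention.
Insert 7: appended to row 1. P = [[7]].
Insert 4: 4 bumps 7 from row 1; 7 starts row 2. P = [[4], [7]].
Insert 6: appended to row 1. P = [[4, 6], [7]].
Insert 8: appended to row 1. P = [[4, 6, 8], [7]].
Insert 5: 5 bumps 6 from row 1; 6 bumps 7 from row 2; 7 starts row 3. P = [[4, 5, 8], [6], [7]].
Insert 2: 2 bumps 4 from row 1; 4 bumps 6 from row 2; 6 bumps 7 from row 3; 7 starts row 4. P = [[2, 5, 8], [4], [6], [7]].
Insert 1: 1 bumps 2 from row 1; 2 bumps 4 from row 2; 4 bumps 6 from row 3; 6 bumps 7 from row 4; 7 starts row 5. P = [[1, 5, 8], [2], [4], [6], [7]].
Insert 3: 3 bumps 5 from row 1; 5 appends to row 2. P = [[1, 3, 8], [2, 5], [4], [6], [7]].

So P = [[1, 3, 8], [2, 5], [4], [6], [7]].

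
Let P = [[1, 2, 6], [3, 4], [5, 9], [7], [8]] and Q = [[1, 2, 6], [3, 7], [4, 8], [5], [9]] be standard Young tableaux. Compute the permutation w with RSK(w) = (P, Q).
Reverse RSK: for i = n, n-1, ..., 1, locate i in Q, remove the corresponding corner cell from P, and reverse-bump its entry up through P; the value ejected from row 1 is w(i).

So w = 3 8 7 5 1 9 6 4 2.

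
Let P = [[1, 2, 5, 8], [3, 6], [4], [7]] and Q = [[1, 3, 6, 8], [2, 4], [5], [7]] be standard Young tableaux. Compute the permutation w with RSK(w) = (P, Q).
Reverse the RSK construction: for i from n down to 1, find the cell of Q containing i, remove the entry at that cell from P, and reverse-bump it up through P; the value ejected from row 1 is w(i).

Step i=8: Q has 8 at row 1, column 4; remove that cell from P, ejecting 8. So w(8) = 8. P is now [[1, 2, 5], [3, 6], [4], [7]].
Step i=7: Q has 7 at row 4, column 1; remove 7 from row 4 of P and reverse-bump: 7 enters row 3 and ejects 4; 4 enters row 2 and ejects 3; 3 enters row 1 and ejects 2. So w(7) = 2. P is now [[1, 3, 5], [4, 6], [7]].
Step i=6: Q has 6 at row 1, column 3; remove that cell from P, ejecting 5. So w(6) = 5. P is now [[1, 3], [4, 6], [7]].
Step i=5: Q has 5 at row 3, column 1; remove 7 from row 3 of P and reverse-bump: 7 enters row 2 and ejects 6; 6 enters row 1 and ejects 3. So w(5) = 3. P is now [[1, 6], [4, 7]].
Step i=4: Q has 4 at row 2, column 2; remove 7 from row 2 of P and reverse-bump: 7 enters row 1 and ejects 6. So w(4) = 6. P is now [[1, 7], [4]].
Step i=3: Q has 3 at row 1, column 2; remove that cell from P, ejecting 7. So w(3) = 7. P is now [[1], [4]].
Step i=2: Q has 2 at row 2, column 1; remove 4 from row 2 of P and reverse-bump: 4 enters row 1 and ejects 1. So w(2) = 1. P is now [[4]].
Step i=1: Q has 1 at row 1, column 1; remove that cell from P, ejecting 4. So w(1) = 4. P is now [].

So w = 4 1 7 6 3 5 2 8.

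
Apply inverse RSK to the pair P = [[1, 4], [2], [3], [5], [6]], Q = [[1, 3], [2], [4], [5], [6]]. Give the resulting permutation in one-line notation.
Reverse the RSK construction: for i from n down to 1, find the cell of Q containing i, remove the entry at that cell from P, and reverse-bump it up through P; the value ejected from row 1 is w(i).

Step i=6: Q has 6 at row 5, column 1; remove 6 from row 5 of P and reverse-bump: 6 enters row 4 and ejects 5; 5 enters row 3 and ejects 3; 3 enters row 2 and ejects 2; 2 enters row 1 and ejects 1. So w(6) = 1. P is now [[2, 4], [3], [5], [6]].
Step i=5: Q has 5 at row 4, column 1; remove 6 from row 4 of P and reverse-bump: 6 enters row 3 and ejects 5; 5 enters row 2 and ejects 3; 3 enters row 1 and ejects 2. So w(5) = 2. P is now [[3, 4], [5], [6]].
Step i=4: Q has 4 at row 3, column 1; remove 6 from row 3 of P and reverse-bump: 6 enters row 2 and ejects 5; 5 enters row 1 and ejects 4. So w(4) = 4. P is now [[3, 5], [6]].
Step i=3: Q has 3 at row 1, column 2; remove that cell from P, ejecting 5. So w(3) = 5. P is now [[3], [6]].
Step i=2: Q has 2 at row 2, column 1; remove 6 from row 2 of P and reverse-bump: 6 enters row 1 and ejects 3. So w(2) = 3. P is now [[6]].
Step i=1: Q has 1 at row 1, column 1; remove that cell from P, ejecting 6. So w(1) = 6. P is now [].

So w = 6 3 5 4 2 1.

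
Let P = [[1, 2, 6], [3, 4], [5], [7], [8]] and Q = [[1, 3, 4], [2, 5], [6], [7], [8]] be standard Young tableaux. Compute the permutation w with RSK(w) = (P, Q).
Reverse the RSK construction: for i from n down to 1, find the cell of Q containing i, remove the entry at that cell from P, and reverse-bump it up through P; the value ejected from row 1 is w(i).

Step i=8: Q has 8 at row 5, column 1; remove 8 from row 5 of P and reverse-bump: 8 enters row 4 and ejects 7; 7 enters row 3 and ejects 5; 5 enters row 2 and ejects 4; 4 enters row 1 and ejects 2. So w(8) = 2. P is now [[1, 4, 6], [3, 5], [7], [8]].
Step i=7: Q has 7 at row 4, column 1; remove 8 from row 4 of P and reverse-bump: 8 enters row 3 and ejects 7; 7 enters row 2 and ejects 5; 5 enters row 1 and ejects 4. So w(7) = 4. P is now [[1, 5, 6], [3, 7], [8]].
Step i=6: Q has 6 at row 3, column 1; remove 8 from row 3 of P and reverse-bump: 8 enters row 2 and ejects 7; 7 enters row 1 and ejects 6. So w(6) = 6. P is now [[1, 5, 7], [3, 8]].
Step i=5: Q has 5 at row 2, column 2; remove 8 from row 2 of P and reverse-bump: 8 enters row 1 and ejects 7. So w(5) = 7. P is now [[1, 5, 8], [3]].
Step i=4: Q has 4 at row 1, column 3; remove that cell from P, ejecting 8. So w(4) = 8. P is now [[1, 5], [3]].
Step i=3: Q has 3 at row 1, column 2; remove that cell from P, ejecting 5. So w(3) = 5. P is now [[1], [3]].
Step i=2: Q has 2 at row 2, column 1; remove 3 from row 2 of P and reverse-bump: 3 enters row 1 and ejects 1. So w(2) = 1. P is now [[3]].
Step i=1: Q has 1 at row 1, column 1; remove that cell from P, ejecting 3. So w(1) = 3. P is now [].

So w = 3 1 5 8 7 6 4 2.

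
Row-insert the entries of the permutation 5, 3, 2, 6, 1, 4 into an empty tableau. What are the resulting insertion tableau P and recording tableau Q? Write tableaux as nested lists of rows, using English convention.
P = [[1, 4], [2, 6], [3], [5]], Q = [[1, 4], [2, 6], [3], [5]]

Insert each entry of the permutation into P by Schensted row insertion, recording in Q the position of each new cell.

Insert 5: appended to row 1. P = [[5]], Q = [[1]].
Insert 3: 3 bumps 5 from row 1; 5 starts row 2. P = [[3], [5]], Q = [[1], [2]].
Insert 2: 2 bumps 3 from row 1; 3 bumps 5 from row 2; 5 starts row 3. P = [[2], [3], [5]], Q = [[1], [2], [3]].
Insert 6: appended to row 1. P = [[2, 6], [3], [5]], Q = [[1, 4], [2], [3]].
Insert 1: 1 bumps 2 from row 1; 2 bumps 3 from row 2; 3 bumps 5 from row 3; 5 starts row 4. P = [[1, 6], [2], [3], [5]], Q = [[1, 4], [2], [3], [5]].
Insert 4: 4 bumps 6 from row 1; 6 appends to row 2. P = [[1, 4], [2, 6], [3], [5]], Q = [[1, 4], [2, 6], [3], [5]].

So P = [[1, 4], [2, 6], [3], [5]], Q = [[1, 4], [2, 6], [3], [5]].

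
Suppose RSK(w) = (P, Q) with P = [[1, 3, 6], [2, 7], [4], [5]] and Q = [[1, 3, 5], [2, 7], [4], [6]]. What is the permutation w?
5 2 4 3 7 1 6

Reverse the RSK construction: for i from n down to 1, find the cell of Q containing i, remove the entry at that cell from P, and reverse-bump it up through P; the value ejected from row 1 is w(i).

Step i=7: Q has 7 at row 2, column 2; remove 7 from row 2 of P and reverse-bump: 7 enters row 1 and ejects 6. So w(7) = 6. P is now [[1, 3, 7], [2], [4], [5]].
Step i=6: Q has 6 at row 4, column 1; remove 5 from row 4 of P and reverse-bump: 5 enters row 3 and ejects 4; 4 enters row 2 and ejects 2; 2 enters row 1 and ejects 1. So w(6) = 1. P is now [[2, 3, 7], [4], [5]].
Step i=5: Q has 5 at row 1, column 3; remove that cell from P, ejecting 7. So w(5) = 7. P is now [[2, 3], [4], [5]].
Step i=4: Q has 4 at row 3, column 1; remove 5 from row 3 of P and reverse-bump: 5 enters row 2 and ejects 4; 4 enters row 1 and ejects 3. So w(4) = 3. P is now [[2, 4], [5]].
Step i=3: Q has 3 at row 1, column 2; remove that cell from P, ejecting 4. So w(3) = 4. P is now [[2], [5]].
Step i=2: Q has 2 at row 2, column 1; remove 5 from row 2 of P and reverse-bump: 5 enters row 1 and ejects 2. So w(2) = 2. P is now [[5]].
Step i=1: Q has 1 at row 1, column 1; remove that cell from P, ejecting 5. So w(1) = 5. P is now [].

So w = 5 2 4 3 7 1 6.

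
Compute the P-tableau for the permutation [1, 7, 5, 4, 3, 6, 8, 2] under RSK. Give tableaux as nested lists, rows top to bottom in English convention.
Insert 1: appended to row 1. P = [[1]].
Insert 7: appended to row 1. P = [[1, 7]].
Insert 5: 5 bumps 7 from row 1; 7 starts row 2. P = [[1, 5], [7]].
Insert 4: 4 bumps 5 from row 1; 5 bumps 7 from row 2; 7 starts row 3. P = [[1, 4], [5], [7]].
Insert 3: 3 bumps 4 from row 1; 4 bumps 5 from row 2; 5 bumps 7 from row 3; 7 starts row 4. P = [[1, 3], [4], [5], [7]].
Insert 6: appended to row 1. P = [[1, 3, 6], [4], [5], [7]].
Insert 8: appended to row 1. P = [[1, 3, 6, 8], [4], [5], [7]].
Insert 2: 2 bumps 3 from row 1; 3 bumps 4 from row 2; 4 bumps 5 from row 3; 5 bumps 7 from row 4; 7 starts row 5. P = [[1, 2, 6, 8], [3], [4], [5], [7]].

So P = [[1, 2, 6, 8], [3], [4], [5], [7]].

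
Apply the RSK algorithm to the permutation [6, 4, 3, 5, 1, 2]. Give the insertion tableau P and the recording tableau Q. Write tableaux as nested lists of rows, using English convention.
Insert each entry of the permutation into P by Schensted row insertion, recording in Q the position of each new cell.

After inserting 6: P = [[6]].
After inserting 4: P = [[4], [6]].
After inserting 3: P = [[3], [4], [6]].
After inserting 5: P = [[3, 5], [4], [6]].
After inserting 1: P = [[1, 5], [3], [4], [6]].
After inserting 2: P = [[1, 2], [3, 5], [4], [6]].

So P = [[1, 2], [3, 5], [4], [6]], Q = [[1, 4], [2, 6], [3], [5]].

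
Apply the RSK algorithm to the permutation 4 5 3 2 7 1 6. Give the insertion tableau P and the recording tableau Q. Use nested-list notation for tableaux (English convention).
P = [[1, 5, 6], [2, 7], [3], [4]], Q = [[1, 2, 5], [3, 7], [4], [6]]

Insert each entry of the permutation into P by Schensted row insertion, recording in Q the position of each new cell.

Insert 4: appended to row 1. P = [[4]].
Insert 5: appended to row 1. P = [[4, 5]].
Insert 3: 3 bumps 4 from row 1; 4 starts row 2. P = [[3, 5], [4]].
Insert 2: 2 bumps 3 from row 1; 3 bumps 4 from row 2; 4 starts row 3. P = [[2, 5], [3], [4]].
Insert 7: appended to row 1. P = [[2, 5, 7], [3], [4]].
Insert 1: 1 bumps 2 from row 1; 2 bumps 3 from row 2; 3 bumps 4 from row 3; 4 starts row 4. P = [[1, 5, 7], [2], [3], [4]].
Insert 6: 6 bumps 7 from row 1; 7 appends to row 2. P = [[1, 5, 6], [2, 7], [3], [4]].

So P = [[1, 5, 6], [2, 7], [3], [4]], Q = [[1, 2, 5], [3, 7], [4], [6]].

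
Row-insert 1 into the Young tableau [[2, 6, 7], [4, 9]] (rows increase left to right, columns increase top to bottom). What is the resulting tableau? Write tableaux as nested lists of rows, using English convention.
[[1, 6, 7], [2, 9], [4]]

In row 1, 1 replaces 2 (the leftmost entry greater than 1); 2 is bumped to row 2. In row 2, 2 replaces 4 (the leftmost entry greater than 2); 4 is bumped to row 3. 4 starts a new row 3. The new tableau is [[1, 6, 7], [2, 9], [4]].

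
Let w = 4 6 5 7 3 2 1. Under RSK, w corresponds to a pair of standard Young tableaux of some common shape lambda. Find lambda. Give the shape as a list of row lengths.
[3, 1, 1, 1, 1]

Row-insert each entry into an empty tableau.

After inserting 4: P = [[4]].
After inserting 6: P = [[4, 6]].
After inserting 5: P = [[4, 5], [6]].
After inserting 7: P = [[4, 5, 7], [6]].
After inserting 3: P = [[3, 5, 7], [4], [6]].
After inserting 2: P = [[2, 5, 7], [3], [4], [6]].
After inserting 1: P = [[1, 5, 7], [2], [3], [4], [6]].

The final insertion tableau P = [[1, 5, 7], [2], [3], [4], [6]] has shape [3, 1, 1, 1, 1].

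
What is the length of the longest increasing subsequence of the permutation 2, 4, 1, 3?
2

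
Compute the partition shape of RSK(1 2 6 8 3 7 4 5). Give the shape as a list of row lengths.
Row-insert each entry into an empty tableau.

After inserting 1: P = [[1]].
After inserting 2: P = [[1, 2]].
After inserting 6: P = [[1, 2, 6]].
After inserting 8: P = [[1, 2, 6, 8]].
After inserting 3: P = [[1, 2, 3, 8], [6]].
After inserting 7: P = [[1, 2, 3, 7], [6, 8]].
After inserting 4: P = [[1, 2, 3, 4], [6, 7], [8]].
After inserting 5: P = [[1, 2, 3, 4, 5], [6, 7], [8]].

The final insertion tableau P = [[1, 2, 3, 4, 5], [6, 7], [8]] has shape [5, 2, 1].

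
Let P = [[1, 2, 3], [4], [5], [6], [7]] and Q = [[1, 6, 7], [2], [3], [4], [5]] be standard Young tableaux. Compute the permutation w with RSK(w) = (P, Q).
7 6 5 4 1 2 3

Reverse RSK: for i = n, n-1, ..., 1, locate i in Q, remove the corresponding corner cell from P, and reverse-bump its entry up through P; the value ejected from row 1 is w(i).

So w = 7 6 5 4 1 2 3.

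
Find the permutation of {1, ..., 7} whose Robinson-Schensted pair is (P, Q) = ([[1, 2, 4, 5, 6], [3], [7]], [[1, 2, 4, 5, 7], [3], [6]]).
1 7 3 4 5 2 6

Reverse the RSK construction: for i from n down to 1, find the cell of Q containing i, remove the entry at that cell from P, and reverse-bump it up through P; the value ejected from row 1 is w(i).

Step i=7: Q has 7 at row 1, column 5; remove that cell from P, ejecting 6. So w(7) = 6. P is now [[1, 2, 4, 5], [3], [7]].
Step i=6: Q has 6 at row 3, column 1; remove 7 from row 3 of P and reverse-bump: 7 enters row 2 and ejects 3; 3 enters row 1 and ejects 2. So w(6) = 2. P is now [[1, 3, 4, 5], [7]].
Step i=5: Q has 5 at row 1, column 4; remove that cell from P, ejecting 5. So w(5) = 5. P is now [[1, 3, 4], [7]].
Step i=4: Q has 4 at row 1, column 3; remove that cell from P, ejecting 4. So w(4) = 4. P is now [[1, 3], [7]].
Step i=3: Q has 3 at row 2, column 1; remove 7 from row 2 of P and reverse-bump: 7 enters row 1 and ejects 3. So w(3) = 3. P is now [[1, 7]].
Step i=2: Q has 2 at row 1, column 2; remove that cell from P, ejecting 7. So w(2) = 7. P is now [[1]].
Step i=1: Q has 1 at row 1, column 1; remove that cell from P, ejecting 1. So w(1) = 1. P is now [].

So w = 1 7 3 4 5 2 6.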